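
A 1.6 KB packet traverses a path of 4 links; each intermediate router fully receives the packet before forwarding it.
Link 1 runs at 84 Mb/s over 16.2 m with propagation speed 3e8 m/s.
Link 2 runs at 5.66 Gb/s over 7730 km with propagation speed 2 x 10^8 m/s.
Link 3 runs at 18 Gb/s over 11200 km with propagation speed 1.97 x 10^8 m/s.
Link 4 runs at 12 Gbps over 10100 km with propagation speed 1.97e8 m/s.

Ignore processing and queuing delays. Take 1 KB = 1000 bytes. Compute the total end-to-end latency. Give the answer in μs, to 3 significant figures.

147000 μs

L = 12800 bits.
Transmission delays (L/R per hop): 152.381, 2.26148, 0.711111, 1.06667 μs; sum = 156.42 μs.
Propagation delays (d/s per hop): 0.054, 38650, 56852.8, 51269 μs; sum = 146772 μs.
End-to-end = 147000 μs.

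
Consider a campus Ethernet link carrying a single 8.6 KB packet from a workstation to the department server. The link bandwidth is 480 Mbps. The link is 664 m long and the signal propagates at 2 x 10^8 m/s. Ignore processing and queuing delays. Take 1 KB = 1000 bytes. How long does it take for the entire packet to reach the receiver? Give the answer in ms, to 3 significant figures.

L = 68800 bits.
Transmission delay = L/R = 68800 / 480000000 = 0.143333 ms.
Propagation delay = d/s = 664 m / 200000000 m/s = 0.00332 ms.
Total = 0.147 ms.

0.147 ms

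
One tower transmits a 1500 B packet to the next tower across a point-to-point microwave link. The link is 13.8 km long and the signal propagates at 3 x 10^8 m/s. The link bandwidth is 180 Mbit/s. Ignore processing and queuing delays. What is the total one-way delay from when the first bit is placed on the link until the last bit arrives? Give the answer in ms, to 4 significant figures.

L = 1500 × 8 = 12000 bits.
Transmission delay = L/R = 12000 / 180000000 = 0.0666667 ms.
Propagation delay = d/s = 13800 m / 300000000 m/s = 0.046 ms.
Total = 0.1127 ms.

0.1127 ms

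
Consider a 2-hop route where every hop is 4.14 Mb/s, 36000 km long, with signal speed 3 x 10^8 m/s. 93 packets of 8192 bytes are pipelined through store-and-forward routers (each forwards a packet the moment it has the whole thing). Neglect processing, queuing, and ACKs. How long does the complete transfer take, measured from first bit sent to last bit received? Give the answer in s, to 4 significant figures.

Per-hop transmission t_tx = L/R = 65536/4.14e+06 = 0.01583 s.
Per-hop propagation t_prop = 36000000/300000000 = 0.12 s.
Pipeline fill: first packet needs 2·t_tx to clear all hops; remaining 92 packets each add one t_tx.
Total = (2+93-1)·t_tx + 2·t_prop = 94·0.01583 + 2·0.12 = 1.728 s.

1.728 s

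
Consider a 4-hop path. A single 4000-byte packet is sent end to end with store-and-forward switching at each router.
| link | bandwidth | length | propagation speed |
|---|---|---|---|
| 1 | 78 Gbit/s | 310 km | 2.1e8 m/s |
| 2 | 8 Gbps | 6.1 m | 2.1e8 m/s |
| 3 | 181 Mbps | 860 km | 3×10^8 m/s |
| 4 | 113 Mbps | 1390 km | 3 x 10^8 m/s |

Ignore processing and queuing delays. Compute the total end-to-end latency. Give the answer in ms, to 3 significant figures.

L = 4000 × 8 = 32000 bits.
Transmission delays (L/R per hop): 0.000410256, 0.004, 0.176796, 0.283186 ms; sum = 0.464392 ms.
Propagation delays (d/s per hop): 1.47619, 2.90476e-05, 2.86667, 4.63333 ms; sum = 8.97622 ms.
End-to-end = 9.44 ms.

9.44 ms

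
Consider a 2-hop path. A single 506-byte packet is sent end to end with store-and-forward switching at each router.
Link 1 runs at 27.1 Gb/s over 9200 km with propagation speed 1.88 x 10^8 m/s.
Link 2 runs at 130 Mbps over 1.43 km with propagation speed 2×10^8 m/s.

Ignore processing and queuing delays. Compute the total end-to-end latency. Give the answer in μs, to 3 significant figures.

L = 506 × 8 = 4048 bits.
Transmission delays (L/R per hop): 0.149373, 31.1385 μs; sum = 31.2878 μs.
Propagation delays (d/s per hop): 48936.2, 7.15 μs; sum = 48943.3 μs.
End-to-end = 49000 μs.

49000 μs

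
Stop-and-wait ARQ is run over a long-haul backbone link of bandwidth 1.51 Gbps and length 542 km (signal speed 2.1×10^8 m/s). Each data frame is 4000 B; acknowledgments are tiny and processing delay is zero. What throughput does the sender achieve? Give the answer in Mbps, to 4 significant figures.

6.174 Mbps

t_tx = L/R = 32000/1510000000 = 2.11921e-05 s.
t_prop = 542000/210000000 = 0.00258095 s; RTT = 0.0051619 s.
Cycle = t_tx + RTT = 0.0051831 s.
Throughput = L / cycle = 32000 / 0.0051831 = 6.174 Mbps.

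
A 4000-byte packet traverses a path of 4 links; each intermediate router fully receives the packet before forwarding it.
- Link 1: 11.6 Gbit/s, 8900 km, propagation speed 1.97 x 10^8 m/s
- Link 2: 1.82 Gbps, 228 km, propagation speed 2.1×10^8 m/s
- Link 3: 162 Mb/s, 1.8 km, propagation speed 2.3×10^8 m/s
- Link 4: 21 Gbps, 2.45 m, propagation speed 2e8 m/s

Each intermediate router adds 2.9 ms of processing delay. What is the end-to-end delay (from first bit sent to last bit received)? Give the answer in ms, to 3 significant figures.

L = 4000 × 8 = 32000 bits.
Transmission delays (L/R per hop): 0.00275862, 0.0175824, 0.197531, 0.00152381 ms; sum = 0.219396 ms.
Propagation delays (d/s per hop): 45.1777, 1.08571, 0.00782609, 1.225e-05 ms; sum = 46.2712 ms.
Processing at 3 router(s): 3 × 2.9 ms = 8.7 ms.
End-to-end = 55.2 ms.

55.2 ms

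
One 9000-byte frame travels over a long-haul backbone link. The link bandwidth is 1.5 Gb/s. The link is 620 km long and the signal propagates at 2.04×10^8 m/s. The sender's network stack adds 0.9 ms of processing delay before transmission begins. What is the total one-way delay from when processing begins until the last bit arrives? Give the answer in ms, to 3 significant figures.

L = 9000 × 8 = 72000 bits.
Transmission delay = L/R = 72000 / 1500000000 = 0.048 ms.
Propagation delay = d/s = 620000 m / 204000000 m/s = 3.03922 ms.
Plus processing delay 0.9 ms = 0.9 ms.
Total = 3.99 ms.

3.99 ms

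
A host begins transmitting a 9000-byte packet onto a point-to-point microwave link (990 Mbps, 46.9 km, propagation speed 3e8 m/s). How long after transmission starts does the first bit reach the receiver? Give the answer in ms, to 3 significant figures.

First bit experiences only propagation delay: d/s = 46900/300000000 = 0.156 ms.

0.156 ms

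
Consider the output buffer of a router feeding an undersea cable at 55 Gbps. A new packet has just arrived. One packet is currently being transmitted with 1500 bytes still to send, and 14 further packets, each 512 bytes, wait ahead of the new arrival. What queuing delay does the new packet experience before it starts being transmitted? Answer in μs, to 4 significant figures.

Each queued packet: L/R = 4096/55000000000 = 0.0744727 μs.
14 queued → 1.04262 μs.
Plus remaining 12000 bits of current packet: 0.218182 μs.
Queuing delay = 1.261 μs.

1.261 μs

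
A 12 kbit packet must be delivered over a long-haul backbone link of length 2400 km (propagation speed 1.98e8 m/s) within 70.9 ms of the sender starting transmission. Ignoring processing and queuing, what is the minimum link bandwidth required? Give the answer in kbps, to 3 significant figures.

204 kbps

Propagation delay = 2400000 / 198000000 = 12.1212 ms.
Transmission budget = 70.9 − 12.1212 = 58.7788 ms.
R ≥ L / t_tx = 12000 bits / 0.0587788 s = 204 kbps.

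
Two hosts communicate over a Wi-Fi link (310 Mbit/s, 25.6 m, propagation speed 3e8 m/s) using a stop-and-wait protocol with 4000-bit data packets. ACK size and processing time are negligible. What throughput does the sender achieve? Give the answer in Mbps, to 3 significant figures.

t_tx = L/R = 4000/310000000 = 1.29032e-05 s.
t_prop = 25.6/300000000 = 8.53333e-08 s; RTT = 1.70667e-07 s.
Cycle = t_tx + RTT = 1.30739e-05 s.
Throughput = L / cycle = 4000 / 1.30739e-05 = 306 Mbps.

306 Mbps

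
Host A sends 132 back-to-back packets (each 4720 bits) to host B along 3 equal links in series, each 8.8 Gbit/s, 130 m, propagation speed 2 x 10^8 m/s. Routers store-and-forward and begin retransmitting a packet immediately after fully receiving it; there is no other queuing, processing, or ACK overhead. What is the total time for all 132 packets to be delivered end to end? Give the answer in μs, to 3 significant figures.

73.8 μs

Per-hop transmission t_tx = L/R = 4720/8800000000 = 0.536364 μs.
Per-hop propagation t_prop = 130/200000000 = 0.65 μs.
Pipeline fill: first packet needs 3·t_tx to clear all hops; remaining 131 packets each add one t_tx.
Total = (3+132-1)·t_tx + 3·t_prop = 134·0.536364 + 3·0.65 = 73.8 μs.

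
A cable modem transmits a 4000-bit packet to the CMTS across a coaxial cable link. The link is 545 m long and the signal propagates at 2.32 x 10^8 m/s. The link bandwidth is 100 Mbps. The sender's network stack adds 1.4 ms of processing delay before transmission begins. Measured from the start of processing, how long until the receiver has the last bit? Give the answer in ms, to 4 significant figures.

1.442 ms

Transmission delay = L/R = 4000 / 100000000 = 0.04 ms.
Propagation delay = d/s = 545 m / 2.32e+08 m/s = 0.00234914 ms.
Plus processing delay 1.4 ms = 1.4 ms.
Total = 1.442 ms.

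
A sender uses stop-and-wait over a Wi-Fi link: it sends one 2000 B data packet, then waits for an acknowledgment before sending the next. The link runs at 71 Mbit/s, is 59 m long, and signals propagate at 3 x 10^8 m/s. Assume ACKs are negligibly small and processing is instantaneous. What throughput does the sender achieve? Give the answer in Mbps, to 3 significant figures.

70.9 Mbps

t_tx = L/R = 16000/71000000 = 0.000225352 s.
t_prop = 59/300000000 = 1.96667e-07 s; RTT = 3.93333e-07 s.
Cycle = t_tx + RTT = 0.000225745 s.
Throughput = L / cycle = 16000 / 0.000225745 = 70.9 Mbps.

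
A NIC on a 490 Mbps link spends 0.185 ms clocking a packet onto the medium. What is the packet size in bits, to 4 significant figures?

90650 bits

L = R × t_tx = 490000000 b/s × 0.000185 s = 90650 bits.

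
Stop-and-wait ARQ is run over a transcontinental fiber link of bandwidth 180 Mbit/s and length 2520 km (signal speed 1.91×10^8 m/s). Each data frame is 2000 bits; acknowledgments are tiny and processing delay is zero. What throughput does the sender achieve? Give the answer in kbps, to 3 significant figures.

t_tx = L/R = 2000/180000000 = 1.11111e-05 s.
t_prop = 2520000/191000000 = 0.0131937 s; RTT = 0.0263874 s.
Cycle = t_tx + RTT = 0.0263985 s.
Throughput = L / cycle = 2000 / 0.0263985 = 75.8 kbps.

75.8 kbps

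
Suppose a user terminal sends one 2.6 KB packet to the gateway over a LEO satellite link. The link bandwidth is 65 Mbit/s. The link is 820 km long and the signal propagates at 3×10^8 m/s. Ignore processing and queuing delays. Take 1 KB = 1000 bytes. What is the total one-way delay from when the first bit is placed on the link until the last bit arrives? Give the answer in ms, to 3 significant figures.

3.05 ms

L = 20800 bits.
Transmission delay = L/R = 20800 / 65000000 = 0.32 ms.
Propagation delay = d/s = 820000 m / 300000000 m/s = 2.73333 ms.
Total = 3.05 ms.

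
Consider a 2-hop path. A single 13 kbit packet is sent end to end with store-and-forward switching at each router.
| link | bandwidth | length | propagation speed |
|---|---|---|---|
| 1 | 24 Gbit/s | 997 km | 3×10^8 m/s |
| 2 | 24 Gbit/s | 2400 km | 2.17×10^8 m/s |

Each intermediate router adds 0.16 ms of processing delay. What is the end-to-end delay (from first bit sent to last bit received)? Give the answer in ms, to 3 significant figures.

14.5 ms

L = 13000 bits.
Transmission delay per hop = L/R = 13000/24000000000 = 0.000541667 ms; 2 hops → 0.00108333 ms.
Propagation delays (d/s per hop): 3.32333, 11.0599 ms; sum = 14.3832 ms.
Processing at 1 router(s): 1 × 0.16 ms = 0.16 ms.
End-to-end = 14.5 ms.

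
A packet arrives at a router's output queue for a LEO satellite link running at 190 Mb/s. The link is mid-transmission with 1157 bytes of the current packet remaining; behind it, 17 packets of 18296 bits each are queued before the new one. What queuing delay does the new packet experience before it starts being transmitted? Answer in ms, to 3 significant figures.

1.69 ms

Each queued packet: L/R = 18296/190000000 = 0.0962947 ms.
17 queued → 1.63701 ms.
Plus remaining 9256 bits of current packet: 0.0487158 ms.
Queuing delay = 1.69 ms.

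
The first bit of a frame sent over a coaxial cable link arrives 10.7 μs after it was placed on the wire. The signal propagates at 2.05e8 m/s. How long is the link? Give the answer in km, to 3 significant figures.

d = s × t_prop = 2.05e+08 × 1.07e-05 = 2.19 km.

2.19 km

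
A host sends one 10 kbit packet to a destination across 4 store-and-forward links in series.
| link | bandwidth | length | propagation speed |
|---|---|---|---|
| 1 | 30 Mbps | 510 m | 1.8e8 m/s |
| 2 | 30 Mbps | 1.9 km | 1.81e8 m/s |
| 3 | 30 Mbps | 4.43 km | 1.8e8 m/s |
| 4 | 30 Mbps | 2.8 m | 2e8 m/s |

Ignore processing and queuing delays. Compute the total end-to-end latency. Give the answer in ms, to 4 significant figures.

L = 10000 bits.
Transmission delay per hop = L/R = 10000/30000000 = 0.333333 ms; 4 hops → 1.33333 ms.
Propagation delays (d/s per hop): 0.00283333, 0.0104972, 0.0246111, 1.4e-05 ms; sum = 0.0379557 ms.
End-to-end = 1.371 ms.

1.371 ms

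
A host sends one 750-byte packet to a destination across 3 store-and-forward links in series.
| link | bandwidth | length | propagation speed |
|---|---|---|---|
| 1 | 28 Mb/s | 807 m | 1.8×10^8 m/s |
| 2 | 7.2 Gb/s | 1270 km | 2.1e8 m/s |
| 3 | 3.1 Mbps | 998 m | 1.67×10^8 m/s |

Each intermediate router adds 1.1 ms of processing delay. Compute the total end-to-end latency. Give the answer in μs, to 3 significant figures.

L = 750 × 8 = 6000 bits.
Transmission delays (L/R per hop): 214.286, 0.833333, 1935.48 μs; sum = 2150.6 μs.
Propagation delays (d/s per hop): 4.48333, 6047.62, 5.97605 μs; sum = 6058.08 μs.
Processing at 2 router(s): 2 × 1.1 ms = 2200 μs.
End-to-end = 10400 μs.

10400 μs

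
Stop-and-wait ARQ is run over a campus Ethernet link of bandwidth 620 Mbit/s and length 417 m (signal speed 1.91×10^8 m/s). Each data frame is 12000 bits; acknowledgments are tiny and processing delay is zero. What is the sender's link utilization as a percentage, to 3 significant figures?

t_tx = L/R = 12000/620000000 = 1.93548e-05 s.
t_prop = 417/191000000 = 2.18325e-06 s; RTT = 4.36649e-06 s.
Cycle = t_tx + RTT = 2.37213e-05 s.
Utilization = t_tx / cycle = 1.93548e-05/2.37213e-05 = 81.6 %.

81.6 %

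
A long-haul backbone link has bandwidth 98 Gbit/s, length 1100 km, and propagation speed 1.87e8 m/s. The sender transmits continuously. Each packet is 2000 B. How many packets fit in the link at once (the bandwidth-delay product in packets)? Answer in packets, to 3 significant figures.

Propagation delay = 1100000 / 187000000 = 0.00588235 s.
BDP = R × t_prop = 98000000000 × 0.00588235 = 576471000 bits.
In packets of 16000 bits: 36000 packets.

36000 packets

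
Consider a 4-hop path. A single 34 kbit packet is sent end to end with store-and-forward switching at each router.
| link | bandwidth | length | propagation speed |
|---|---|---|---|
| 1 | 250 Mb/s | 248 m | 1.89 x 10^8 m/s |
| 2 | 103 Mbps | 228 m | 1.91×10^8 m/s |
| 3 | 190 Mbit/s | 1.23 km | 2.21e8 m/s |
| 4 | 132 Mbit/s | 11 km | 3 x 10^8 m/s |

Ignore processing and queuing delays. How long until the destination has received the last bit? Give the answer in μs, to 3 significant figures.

L = 34000 bits.
Transmission delays (L/R per hop): 136, 330.097, 178.947, 257.576 μs; sum = 902.62 μs.
Propagation delays (d/s per hop): 1.31217, 1.19372, 5.56561, 36.6667 μs; sum = 44.7382 μs.
End-to-end = 947 μs.

947 μs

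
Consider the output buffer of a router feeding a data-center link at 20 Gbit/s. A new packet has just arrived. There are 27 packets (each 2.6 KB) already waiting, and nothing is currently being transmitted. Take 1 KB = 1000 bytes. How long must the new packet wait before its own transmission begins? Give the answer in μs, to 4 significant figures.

28.08 μs

Each queued packet: L/R = 20800/20000000000 = 1.04 μs.
27 queued → 28.08 μs.
Queuing delay = 28.08 μs.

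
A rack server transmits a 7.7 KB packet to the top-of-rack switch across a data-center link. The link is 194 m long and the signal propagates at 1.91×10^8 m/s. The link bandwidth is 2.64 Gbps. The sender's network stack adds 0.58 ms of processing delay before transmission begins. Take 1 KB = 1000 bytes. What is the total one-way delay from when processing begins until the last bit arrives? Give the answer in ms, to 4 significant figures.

0.6043 ms

L = 61600 bits.
Transmission delay = L/R = 61600 / 2640000000 = 0.0233333 ms.
Propagation delay = d/s = 194 m / 191000000 m/s = 0.00101571 ms.
Plus processing delay 0.58 ms = 0.58 ms.
Total = 0.6043 ms.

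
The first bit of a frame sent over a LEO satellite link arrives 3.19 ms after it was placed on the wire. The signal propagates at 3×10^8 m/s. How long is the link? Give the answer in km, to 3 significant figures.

957 km

d = s × t_prop = 300000000 × 0.00319 = 957 km.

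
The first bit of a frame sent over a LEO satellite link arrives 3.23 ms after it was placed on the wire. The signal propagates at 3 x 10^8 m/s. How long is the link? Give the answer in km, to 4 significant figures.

969.0 km

d = s × t_prop = 300000000 × 0.00323 = 969.0 km.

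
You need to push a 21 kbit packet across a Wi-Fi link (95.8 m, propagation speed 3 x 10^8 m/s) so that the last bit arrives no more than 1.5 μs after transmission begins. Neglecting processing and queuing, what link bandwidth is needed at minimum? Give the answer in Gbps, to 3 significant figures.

17.8 Gbps

Propagation delay = 95.8 / 300000000 = 0.319333 μs.
Transmission budget = 1.5 − 0.319333 = 1.18067 μs.
R ≥ L / t_tx = 21000 bits / 1.18067e-06 s = 17.8 Gbps.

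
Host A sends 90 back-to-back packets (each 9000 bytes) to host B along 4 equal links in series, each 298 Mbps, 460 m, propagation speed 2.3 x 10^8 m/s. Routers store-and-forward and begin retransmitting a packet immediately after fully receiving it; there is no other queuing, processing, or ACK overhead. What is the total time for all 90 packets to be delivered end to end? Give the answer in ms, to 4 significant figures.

22.48 ms

Per-hop transmission t_tx = L/R = 72000/298000000 = 0.241611 ms.
Per-hop propagation t_prop = 460/2.3e+08 = 0.002 ms.
Pipeline fill: first packet needs 4·t_tx to clear all hops; remaining 89 packets each add one t_tx.
Total = (4+90-1)·t_tx + 4·t_prop = 93·0.241611 + 4·0.002 = 22.48 ms.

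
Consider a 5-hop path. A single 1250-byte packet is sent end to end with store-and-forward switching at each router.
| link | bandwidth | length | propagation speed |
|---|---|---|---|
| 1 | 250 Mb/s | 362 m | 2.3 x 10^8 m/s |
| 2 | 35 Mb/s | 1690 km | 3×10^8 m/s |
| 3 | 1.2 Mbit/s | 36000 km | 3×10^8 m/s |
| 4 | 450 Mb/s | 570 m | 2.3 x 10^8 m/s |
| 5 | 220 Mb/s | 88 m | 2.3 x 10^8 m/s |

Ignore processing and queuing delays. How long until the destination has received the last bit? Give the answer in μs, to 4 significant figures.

134400 μs

L = 1250 × 8 = 10000 bits.
Transmission delays (L/R per hop): 40, 285.714, 8333.33, 22.2222, 45.4545 μs; sum = 8726.72 μs.
Propagation delays (d/s per hop): 1.57391, 5633.33, 120000, 2.47826, 0.382609 μs; sum = 125638 μs.
End-to-end = 134400 μs.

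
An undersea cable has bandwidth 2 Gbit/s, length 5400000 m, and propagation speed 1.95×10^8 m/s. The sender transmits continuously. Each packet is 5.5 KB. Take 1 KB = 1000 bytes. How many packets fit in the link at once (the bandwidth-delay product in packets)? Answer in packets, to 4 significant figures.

1259 packets

Propagation delay = 5400000 / 195000000 = 0.0276923 s.
BDP = R × t_prop = 2000000000 × 0.0276923 = 55384600 bits.
In packets of 44000 bits: 1259 packets.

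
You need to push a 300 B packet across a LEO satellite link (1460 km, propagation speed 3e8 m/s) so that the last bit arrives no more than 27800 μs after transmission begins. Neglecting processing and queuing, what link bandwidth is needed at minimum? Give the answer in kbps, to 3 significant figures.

105 kbps

L = 2400 bits.
Propagation delay = 1460000 / 300000000 = 4866.67 μs.
Transmission budget = 27800 − 4866.67 = 22933.3 μs.
R ≥ L / t_tx = 2400 bits / 0.0229333 s = 105 kbps.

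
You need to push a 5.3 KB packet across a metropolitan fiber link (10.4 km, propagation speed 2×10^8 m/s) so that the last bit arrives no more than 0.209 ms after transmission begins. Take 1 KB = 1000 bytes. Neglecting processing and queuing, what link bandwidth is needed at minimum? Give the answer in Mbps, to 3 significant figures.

L = 42400 bits.
Propagation delay = 10400 / 200000000 = 0.052 ms.
Transmission budget = 0.209 − 0.052 = 0.157 ms.
R ≥ L / t_tx = 42400 bits / 0.000157 s = 270 Mbps.

270 Mbps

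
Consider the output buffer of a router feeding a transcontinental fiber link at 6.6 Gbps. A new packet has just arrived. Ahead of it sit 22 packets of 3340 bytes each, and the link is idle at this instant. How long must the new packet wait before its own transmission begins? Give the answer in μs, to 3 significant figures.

89.1 μs

Each queued packet: L/R = 26720/6600000000 = 4.04848 μs.
22 queued → 89.0667 μs.
Queuing delay = 89.1 μs.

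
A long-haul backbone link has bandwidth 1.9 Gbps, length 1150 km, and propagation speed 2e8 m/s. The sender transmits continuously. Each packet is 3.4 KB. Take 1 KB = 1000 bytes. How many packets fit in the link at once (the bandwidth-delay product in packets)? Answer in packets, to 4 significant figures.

Propagation delay = 1150000 / 200000000 = 0.00575 s.
BDP = R × t_prop = 1900000000 × 0.00575 = 10925000 bits.
In packets of 27200 bits: 401.7 packets.

401.7 packets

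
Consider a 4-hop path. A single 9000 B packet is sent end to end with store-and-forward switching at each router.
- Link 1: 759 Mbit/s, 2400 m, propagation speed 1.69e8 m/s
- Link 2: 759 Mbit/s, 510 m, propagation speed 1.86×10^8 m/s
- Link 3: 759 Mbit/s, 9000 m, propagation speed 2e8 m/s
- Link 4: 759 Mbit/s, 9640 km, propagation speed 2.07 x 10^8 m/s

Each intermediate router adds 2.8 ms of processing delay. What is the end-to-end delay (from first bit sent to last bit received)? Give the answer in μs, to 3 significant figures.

55400 μs

L = 9000 × 8 = 72000 bits.
Transmission delay per hop = L/R = 72000/759000000 = 94.8617 μs; 4 hops → 379.447 μs.
Propagation delays (d/s per hop): 14.2012, 2.74194, 45, 46570 μs; sum = 46632 μs.
Processing at 3 router(s): 3 × 2.8 ms = 8400 μs.
End-to-end = 55400 μs.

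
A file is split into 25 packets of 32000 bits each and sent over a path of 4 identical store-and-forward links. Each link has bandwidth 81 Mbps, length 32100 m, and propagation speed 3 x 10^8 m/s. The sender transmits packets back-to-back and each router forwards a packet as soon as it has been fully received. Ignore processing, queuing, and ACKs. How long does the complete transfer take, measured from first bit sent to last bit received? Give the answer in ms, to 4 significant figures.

Per-hop transmission t_tx = L/R = 32000/81000000 = 0.395062 ms.
Per-hop propagation t_prop = 32100/300000000 = 0.107 ms.
Pipeline fill: first packet needs 4·t_tx to clear all hops; remaining 24 packets each add one t_tx.
Total = (4+25-1)·t_tx + 4·t_prop = 28·0.395062 + 4·0.107 = 11.49 ms.

11.49 ms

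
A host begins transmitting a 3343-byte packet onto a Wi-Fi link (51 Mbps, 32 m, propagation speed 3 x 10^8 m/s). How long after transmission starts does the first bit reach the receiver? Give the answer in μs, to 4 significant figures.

0.1067 μs

First bit experiences only propagation delay: d/s = 32/300000000 = 0.1067 μs.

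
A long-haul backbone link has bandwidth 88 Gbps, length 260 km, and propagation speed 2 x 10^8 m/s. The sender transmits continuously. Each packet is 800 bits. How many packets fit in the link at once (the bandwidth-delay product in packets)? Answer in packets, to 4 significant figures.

143000 packets

Propagation delay = 260000 / 200000000 = 0.0013 s.
BDP = R × t_prop = 88000000000 × 0.0013 = 114400000 bits.
In packets of 800 bits: 143000 packets.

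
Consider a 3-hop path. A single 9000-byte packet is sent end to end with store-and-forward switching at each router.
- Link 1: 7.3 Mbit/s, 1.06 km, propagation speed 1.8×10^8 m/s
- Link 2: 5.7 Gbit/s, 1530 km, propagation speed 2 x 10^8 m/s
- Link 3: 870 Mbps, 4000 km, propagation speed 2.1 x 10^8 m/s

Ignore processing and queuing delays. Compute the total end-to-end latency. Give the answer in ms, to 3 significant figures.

L = 9000 × 8 = 72000 bits.
Transmission delays (L/R per hop): 9.86301, 0.0126316, 0.0827586 ms; sum = 9.9584 ms.
Propagation delays (d/s per hop): 0.00588889, 7.65, 19.0476 ms; sum = 26.7035 ms.
End-to-end = 36.7 ms.

36.7 ms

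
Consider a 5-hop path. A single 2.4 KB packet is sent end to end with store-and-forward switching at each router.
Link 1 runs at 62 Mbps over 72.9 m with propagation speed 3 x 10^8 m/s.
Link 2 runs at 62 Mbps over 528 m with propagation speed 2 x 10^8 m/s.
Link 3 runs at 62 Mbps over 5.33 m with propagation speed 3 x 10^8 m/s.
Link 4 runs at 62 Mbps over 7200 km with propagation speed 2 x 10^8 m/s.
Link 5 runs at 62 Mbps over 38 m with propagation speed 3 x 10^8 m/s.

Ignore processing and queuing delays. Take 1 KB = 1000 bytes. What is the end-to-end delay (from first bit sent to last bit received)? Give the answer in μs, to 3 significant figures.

37600 μs

L = 19200 bits.
Transmission delay per hop = L/R = 19200/62000000 = 309.677 μs; 5 hops → 1548.39 μs.
Propagation delays (d/s per hop): 0.243, 2.64, 0.0177667, 36000, 0.126667 μs; sum = 36003 μs.
End-to-end = 37600 μs.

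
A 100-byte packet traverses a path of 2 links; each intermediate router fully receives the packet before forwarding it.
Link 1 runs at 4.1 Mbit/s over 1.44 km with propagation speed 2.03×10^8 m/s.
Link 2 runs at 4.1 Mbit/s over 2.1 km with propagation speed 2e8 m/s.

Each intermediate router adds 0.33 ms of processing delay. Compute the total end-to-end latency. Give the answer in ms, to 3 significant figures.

L = 100 × 8 = 800 bits.
Transmission delay per hop = L/R = 800/4.1e+06 = 0.195122 ms; 2 hops → 0.390244 ms.
Propagation delays (d/s per hop): 0.0070936, 0.0105 ms; sum = 0.0175936 ms.
Processing at 1 router(s): 1 × 0.33 ms = 0.33 ms.
End-to-end = 0.738 ms.

0.738 ms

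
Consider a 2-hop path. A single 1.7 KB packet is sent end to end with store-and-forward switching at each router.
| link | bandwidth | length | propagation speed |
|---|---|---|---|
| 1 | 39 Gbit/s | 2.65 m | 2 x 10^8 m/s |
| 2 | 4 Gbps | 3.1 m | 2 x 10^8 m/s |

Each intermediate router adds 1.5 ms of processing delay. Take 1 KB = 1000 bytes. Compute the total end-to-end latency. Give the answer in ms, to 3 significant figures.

L = 13600 bits.
Transmission delays (L/R per hop): 0.000348718, 0.0034 ms; sum = 0.00374872 ms.
Propagation delays (d/s per hop): 1.325e-05, 1.55e-05 ms; sum = 2.875e-05 ms.
Processing at 1 router(s): 1 × 1.5 ms = 1.5 ms.
End-to-end = 1.50 ms.

1.50 ms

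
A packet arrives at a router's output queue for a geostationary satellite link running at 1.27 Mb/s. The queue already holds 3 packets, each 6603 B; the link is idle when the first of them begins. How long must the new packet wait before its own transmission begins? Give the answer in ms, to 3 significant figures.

Each queued packet: L/R = 52824/1270000 = 41.5937 ms.
3 queued → 124.781 ms.
Queuing delay = 125 ms.

125 ms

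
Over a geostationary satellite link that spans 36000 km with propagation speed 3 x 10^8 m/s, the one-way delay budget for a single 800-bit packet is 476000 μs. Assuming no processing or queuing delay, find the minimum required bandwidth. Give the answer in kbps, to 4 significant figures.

Propagation delay = 36000000 / 300000000 = 120000 μs.
Transmission budget = 476000 − 120000 = 356000 μs.
R ≥ L / t_tx = 800 bits / 0.356 s = 2.247 kbps.

2.247 kbps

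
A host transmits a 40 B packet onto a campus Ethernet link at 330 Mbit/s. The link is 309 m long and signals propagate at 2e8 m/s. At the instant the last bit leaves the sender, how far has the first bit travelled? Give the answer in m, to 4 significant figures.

193.9 m

t_tx = L/R = 320/330000000 = 9.69697e-07 s.
Distance = s × t_tx = 200000000 × 9.69697e-07 = 193.9 m.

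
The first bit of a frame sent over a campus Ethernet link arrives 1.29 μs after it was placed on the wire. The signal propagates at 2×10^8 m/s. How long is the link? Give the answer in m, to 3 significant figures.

258 m

d = s × t_prop = 200000000 × 1.29e-06 = 258 m.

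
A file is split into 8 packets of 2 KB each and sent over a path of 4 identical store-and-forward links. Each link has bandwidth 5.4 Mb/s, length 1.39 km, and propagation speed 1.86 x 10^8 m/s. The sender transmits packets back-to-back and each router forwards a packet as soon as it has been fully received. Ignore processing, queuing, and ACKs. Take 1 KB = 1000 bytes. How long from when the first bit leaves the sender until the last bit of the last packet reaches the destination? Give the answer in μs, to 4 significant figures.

Per-hop transmission t_tx = L/R = 16000/5400000 = 2962.96 μs.
Per-hop propagation t_prop = 1390/186000000 = 7.47312 μs.
Pipeline fill: first packet needs 4·t_tx to clear all hops; remaining 7 packets each add one t_tx.
Total = (4+8-1)·t_tx + 4·t_prop = 11·2962.96 + 4·7.47312 = 32620 μs.

32620 μs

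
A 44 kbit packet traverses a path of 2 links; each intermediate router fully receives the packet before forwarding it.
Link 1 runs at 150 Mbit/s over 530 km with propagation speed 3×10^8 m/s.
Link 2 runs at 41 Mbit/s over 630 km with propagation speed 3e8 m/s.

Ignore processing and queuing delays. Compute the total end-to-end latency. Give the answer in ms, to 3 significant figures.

L = 44000 bits.
Transmission delays (L/R per hop): 0.293333, 1.07317 ms; sum = 1.3665 ms.
Propagation delays (d/s per hop): 1.76667, 2.1 ms; sum = 3.86667 ms.
End-to-end = 5.23 ms.

5.23 ms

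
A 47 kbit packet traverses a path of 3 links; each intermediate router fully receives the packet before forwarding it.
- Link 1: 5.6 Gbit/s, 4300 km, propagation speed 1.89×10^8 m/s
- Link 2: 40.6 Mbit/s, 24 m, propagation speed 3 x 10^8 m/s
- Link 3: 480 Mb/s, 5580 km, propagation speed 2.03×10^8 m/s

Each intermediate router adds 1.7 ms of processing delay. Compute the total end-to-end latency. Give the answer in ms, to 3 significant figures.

L = 47000 bits.
Transmission delays (L/R per hop): 0.00839286, 1.15764, 0.0979167 ms; sum = 1.26394 ms.
Propagation delays (d/s per hop): 22.7513, 8e-05, 27.4877 ms; sum = 50.2391 ms.
Processing at 2 router(s): 2 × 1.7 ms = 3.4 ms.
End-to-end = 54.9 ms.

54.9 ms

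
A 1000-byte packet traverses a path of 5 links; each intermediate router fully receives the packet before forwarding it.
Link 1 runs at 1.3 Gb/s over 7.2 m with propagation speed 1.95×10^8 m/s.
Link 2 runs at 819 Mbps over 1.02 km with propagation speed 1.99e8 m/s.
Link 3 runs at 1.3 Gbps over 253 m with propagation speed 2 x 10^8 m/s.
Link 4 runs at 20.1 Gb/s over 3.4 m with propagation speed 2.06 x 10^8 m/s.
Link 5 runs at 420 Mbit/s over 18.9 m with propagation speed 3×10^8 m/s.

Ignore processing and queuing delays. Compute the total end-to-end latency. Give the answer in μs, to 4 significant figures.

L = 1000 × 8 = 8000 bits.
Transmission delays (L/R per hop): 6.15385, 9.76801, 6.15385, 0.39801, 19.0476 μs; sum = 41.5213 μs.
Propagation delays (d/s per hop): 0.0369231, 5.12563, 1.265, 0.0165049, 0.063 μs; sum = 6.50706 μs.
End-to-end = 48.03 μs.

48.03 μs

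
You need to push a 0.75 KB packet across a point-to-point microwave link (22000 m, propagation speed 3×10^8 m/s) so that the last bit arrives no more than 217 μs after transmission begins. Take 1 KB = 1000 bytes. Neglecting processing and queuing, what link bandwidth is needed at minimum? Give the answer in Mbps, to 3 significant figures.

41.8 Mbps

L = 6000 bits.
Propagation delay = 22000 / 300000000 = 73.3333 μs.
Transmission budget = 217 − 73.3333 = 143.667 μs.
R ≥ L / t_tx = 6000 bits / 0.000143667 s = 41.8 Mbps.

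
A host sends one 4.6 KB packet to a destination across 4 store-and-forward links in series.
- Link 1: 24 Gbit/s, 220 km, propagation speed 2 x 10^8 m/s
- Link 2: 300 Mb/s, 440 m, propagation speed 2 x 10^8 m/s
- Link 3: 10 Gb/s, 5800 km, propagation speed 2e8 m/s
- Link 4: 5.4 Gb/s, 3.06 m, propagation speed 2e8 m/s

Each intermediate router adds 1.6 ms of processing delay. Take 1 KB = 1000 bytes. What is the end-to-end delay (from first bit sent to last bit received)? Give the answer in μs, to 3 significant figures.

35000 μs

L = 36800 bits.
Transmission delays (L/R per hop): 1.53333, 122.667, 3.68, 6.81481 μs; sum = 134.695 μs.
Propagation delays (d/s per hop): 1100, 2.2, 29000, 0.0153 μs; sum = 30102.2 μs.
Processing at 3 router(s): 3 × 1.6 ms = 4800 μs.
End-to-end = 35000 μs.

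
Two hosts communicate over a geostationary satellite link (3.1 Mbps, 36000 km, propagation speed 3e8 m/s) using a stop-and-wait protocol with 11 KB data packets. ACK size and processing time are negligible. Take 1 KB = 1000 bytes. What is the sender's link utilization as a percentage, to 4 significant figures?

10.58 %

t_tx = L/R = 88000/3100000 = 0.0283871 s.
t_prop = 36000000/300000000 = 0.12 s; RTT = 0.24 s.
Cycle = t_tx + RTT = 0.268387 s.
Utilization = t_tx / cycle = 0.0283871/0.268387 = 10.58 %.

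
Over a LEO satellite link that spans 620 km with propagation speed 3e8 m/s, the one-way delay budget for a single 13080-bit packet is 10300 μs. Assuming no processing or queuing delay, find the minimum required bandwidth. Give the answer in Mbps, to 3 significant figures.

Propagation delay = 620000 / 300000000 = 2066.67 μs.
Transmission budget = 10300 − 2066.67 = 8233.33 μs.
R ≥ L / t_tx = 13080 bits / 0.00823333 s = 1.59 Mbps.

1.59 Mbps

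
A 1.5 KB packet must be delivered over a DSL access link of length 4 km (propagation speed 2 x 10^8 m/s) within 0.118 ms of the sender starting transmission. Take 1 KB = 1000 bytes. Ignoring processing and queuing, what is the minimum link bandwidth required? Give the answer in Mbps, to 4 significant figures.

122.4 Mbps

L = 12000 bits.
Propagation delay = 4000 / 200000000 = 0.02 ms.
Transmission budget = 0.118 − 0.02 = 0.098 ms.
R ≥ L / t_tx = 12000 bits / 9.8e-05 s = 122.4 Mbps.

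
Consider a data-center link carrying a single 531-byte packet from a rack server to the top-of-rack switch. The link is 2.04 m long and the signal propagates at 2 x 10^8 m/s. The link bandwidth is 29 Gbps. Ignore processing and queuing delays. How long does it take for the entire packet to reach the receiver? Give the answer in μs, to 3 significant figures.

L = 531 × 8 = 4248 bits.
Transmission delay = L/R = 4248 / 29000000000 = 0.146483 μs.
Propagation delay = d/s = 2.04 m / 200000000 m/s = 0.0102 μs.
Total = 0.157 μs.

0.157 μs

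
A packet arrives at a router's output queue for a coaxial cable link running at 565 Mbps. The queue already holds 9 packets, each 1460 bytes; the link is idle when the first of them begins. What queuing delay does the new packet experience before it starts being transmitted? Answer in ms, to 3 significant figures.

Each queued packet: L/R = 11680/565000000 = 0.0206726 ms.
9 queued → 0.186053 ms.
Queuing delay = 0.186 ms.

0.186 ms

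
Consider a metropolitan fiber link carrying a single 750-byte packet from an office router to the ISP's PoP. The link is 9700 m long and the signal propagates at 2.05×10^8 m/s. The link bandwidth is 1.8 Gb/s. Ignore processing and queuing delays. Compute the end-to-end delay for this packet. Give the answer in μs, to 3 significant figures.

L = 750 × 8 = 6000 bits.
Transmission delay = L/R = 6000 / 1800000000 = 3.33333 μs.
Propagation delay = d/s = 9700 m / 2.05e+08 m/s = 47.3171 μs.
Total = 50.7 μs.

50.7 μs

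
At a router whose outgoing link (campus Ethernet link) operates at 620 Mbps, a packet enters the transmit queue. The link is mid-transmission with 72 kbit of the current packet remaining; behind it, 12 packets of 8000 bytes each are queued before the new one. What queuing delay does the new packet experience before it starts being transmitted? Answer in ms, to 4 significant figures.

Each queued packet: L/R = 64000/620000000 = 0.103226 ms.
12 queued → 1.23871 ms.
Plus remaining 72000 bits of current packet: 0.116129 ms.
Queuing delay = 1.355 ms.

1.355 ms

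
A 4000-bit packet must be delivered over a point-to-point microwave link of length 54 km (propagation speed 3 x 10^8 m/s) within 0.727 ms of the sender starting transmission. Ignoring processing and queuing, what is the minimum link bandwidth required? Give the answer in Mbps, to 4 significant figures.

7.313 Mbps

Propagation delay = 54000 / 300000000 = 0.18 ms.
Transmission budget = 0.727 − 0.18 = 0.547 ms.
R ≥ L / t_tx = 4000 bits / 0.000547 s = 7.313 Mbps.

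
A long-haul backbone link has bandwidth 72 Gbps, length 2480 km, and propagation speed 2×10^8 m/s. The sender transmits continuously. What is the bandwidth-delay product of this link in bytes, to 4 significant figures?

111600000 bytes

Propagation delay = 2480000 / 200000000 = 0.0124 s.
BDP = R × t_prop = 72000000000 × 0.0124 = 892800000 bits.
In bytes: 892800000/8 = 111600000 bytes.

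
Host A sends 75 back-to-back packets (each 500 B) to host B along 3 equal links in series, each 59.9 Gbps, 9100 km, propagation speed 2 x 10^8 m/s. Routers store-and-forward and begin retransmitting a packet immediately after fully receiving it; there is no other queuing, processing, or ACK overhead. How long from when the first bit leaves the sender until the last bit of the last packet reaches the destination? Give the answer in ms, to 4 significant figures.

Per-hop transmission t_tx = L/R = 4000/59900000000 = 6.6778e-05 ms.
Per-hop propagation t_prop = 9100000/200000000 = 45.5 ms.
Pipeline fill: first packet needs 3·t_tx to clear all hops; remaining 74 packets each add one t_tx.
Total = (3+75-1)·t_tx + 3·t_prop = 77·6.6778e-05 + 3·45.5 = 136.5 ms.

136.5 ms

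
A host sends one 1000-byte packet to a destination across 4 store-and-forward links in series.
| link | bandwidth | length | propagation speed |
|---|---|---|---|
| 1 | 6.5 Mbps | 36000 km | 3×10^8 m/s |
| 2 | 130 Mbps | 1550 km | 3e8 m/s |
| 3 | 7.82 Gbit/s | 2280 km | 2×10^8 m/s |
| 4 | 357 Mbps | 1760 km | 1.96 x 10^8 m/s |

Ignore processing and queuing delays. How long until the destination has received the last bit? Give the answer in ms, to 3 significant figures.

147 ms

L = 1000 × 8 = 8000 bits.
Transmission delays (L/R per hop): 1.23077, 0.0615385, 0.00102302, 0.022409 ms; sum = 1.31574 ms.
Propagation delays (d/s per hop): 120, 5.16667, 11.4, 8.97959 ms; sum = 145.546 ms.
End-to-end = 147 ms.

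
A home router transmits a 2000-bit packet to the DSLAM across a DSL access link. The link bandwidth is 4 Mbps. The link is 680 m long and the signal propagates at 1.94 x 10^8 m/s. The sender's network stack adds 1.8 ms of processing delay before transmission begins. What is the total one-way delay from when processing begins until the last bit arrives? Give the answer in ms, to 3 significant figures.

Transmission delay = L/R = 2000 / 4000000 = 0.5 ms.
Propagation delay = d/s = 680 m / 194000000 m/s = 0.00350515 ms.
Plus processing delay 1.8 ms = 1.8 ms.
Total = 2.30 ms.

2.30 ms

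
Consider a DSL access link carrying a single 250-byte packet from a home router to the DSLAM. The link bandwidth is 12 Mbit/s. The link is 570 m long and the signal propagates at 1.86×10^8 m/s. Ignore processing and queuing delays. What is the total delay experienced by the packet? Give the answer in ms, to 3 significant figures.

0.170 ms

L = 250 × 8 = 2000 bits.
Transmission delay = L/R = 2000 / 12000000 = 0.166667 ms.
Propagation delay = d/s = 570 m / 186000000 m/s = 0.00306452 ms.
Total = 0.170 ms.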